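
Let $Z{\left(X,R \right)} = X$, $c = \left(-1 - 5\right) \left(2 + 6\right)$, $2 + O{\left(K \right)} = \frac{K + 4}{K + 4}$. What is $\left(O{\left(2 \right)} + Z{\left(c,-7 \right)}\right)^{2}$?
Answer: $2401$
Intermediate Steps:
$O{\left(K \right)} = -1$ ($O{\left(K \right)} = -2 + \frac{K + 4}{K + 4} = -2 + \frac{4 + K}{4 + K} = -2 + 1 = -1$)
$c = -48$ ($c = \left(-6\right) 8 = -48$)
$\left(O{\left(2 \right)} + Z{\left(c,-7 \right)}\right)^{2} = \left(-1 - 48\right)^{2} = \left(-49\right)^{2} = 2401$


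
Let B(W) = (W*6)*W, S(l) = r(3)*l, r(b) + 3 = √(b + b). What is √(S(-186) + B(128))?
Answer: √(98862 - 186*√6) ≈ 313.70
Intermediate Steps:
r(b) = -3 + √2*√b (r(b) = -3 + √(b + b) = -3 + √(2*b) = -3 + √2*√b)
S(l) = l*(-3 + √6) (S(l) = (-3 + √2*√3)*l = (-3 + √6)*l = l*(-3 + √6))
B(W) = 6*W² (B(W) = (6*W)*W = 6*W²)
√(S(-186) + B(128)) = √(-186*(-3 + √6) + 6*128²) = √((558 - 186*√6) + 6*16384) = √((558 - 186*√6) + 98304) = √(98862 - 186*√6)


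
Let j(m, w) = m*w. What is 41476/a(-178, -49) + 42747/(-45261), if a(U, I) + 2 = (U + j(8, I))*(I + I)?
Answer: -85086115/421364823 ≈ -0.20193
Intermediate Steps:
a(U, I) = -2 + 2*I*(U + 8*I) (a(U, I) = -2 + (U + 8*I)*(I + I) = -2 + (U + 8*I)*(2*I) = -2 + 2*I*(U + 8*I))
41476/a(-178, -49) + 42747/(-45261) = 41476/(-2 + 16*(-49)² + 2*(-49)*(-178)) + 42747/(-45261) = 41476/(-2 + 16*2401 + 17444) + 42747*(-1/45261) = 41476/(-2 + 38416 + 17444) - 14249/15087 = 41476/55858 - 14249/15087 = 41476*(1/55858) - 14249/15087 = 20738/27929 - 14249/15087 = -85086115/421364823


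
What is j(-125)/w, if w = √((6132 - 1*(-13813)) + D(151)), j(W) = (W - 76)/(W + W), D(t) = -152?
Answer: 201*√19793/4948250 ≈ 0.0057148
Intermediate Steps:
j(W) = (-76 + W)/(2*W) (j(W) = (-76 + W)/((2*W)) = (-76 + W)*(1/(2*W)) = (-76 + W)/(2*W))
w = √19793 (w = √((6132 - 1*(-13813)) - 152) = √((6132 + 13813) - 152) = √(19945 - 152) = √19793 ≈ 140.69)
j(-125)/w = ((½)*(-76 - 125)/(-125))/(√19793) = ((½)*(-1/125)*(-201))*(√19793/19793) = 201*(√19793/19793)/250 = 201*√19793/4948250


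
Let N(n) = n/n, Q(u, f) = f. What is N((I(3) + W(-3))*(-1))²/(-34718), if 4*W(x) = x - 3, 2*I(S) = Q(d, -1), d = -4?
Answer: -1/34718 ≈ -2.8804e-5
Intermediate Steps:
I(S) = -½ (I(S) = (½)*(-1) = -½)
W(x) = -¾ + x/4 (W(x) = (x - 3)/4 = (-3 + x)/4 = -¾ + x/4)
N(n) = 1
N((I(3) + W(-3))*(-1))²/(-34718) = 1²/(-34718) = 1*(-1/34718) = -1/34718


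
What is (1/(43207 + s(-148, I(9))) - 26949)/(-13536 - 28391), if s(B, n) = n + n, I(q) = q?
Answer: 1164870524/1812294575 ≈ 0.64276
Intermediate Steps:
s(B, n) = 2*n
(1/(43207 + s(-148, I(9))) - 26949)/(-13536 - 28391) = (1/(43207 + 2*9) - 26949)/(-13536 - 28391) = (1/(43207 + 18) - 26949)/(-41927) = (1/43225 - 26949)*(-1/41927) = -1164870524/43225*(-1/41927) = 1164870524/1812294575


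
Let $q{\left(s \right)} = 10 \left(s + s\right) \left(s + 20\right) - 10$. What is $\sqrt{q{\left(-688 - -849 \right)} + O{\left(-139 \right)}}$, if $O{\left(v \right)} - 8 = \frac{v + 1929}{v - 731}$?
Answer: $\frac{\sqrt{4411333869}}{87} \approx 763.42$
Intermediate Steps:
$q{\left(s \right)} = -10 + 20 s \left(20 + s\right)$ ($q{\left(s \right)} = 10 \cdot 2 s \left(20 + s\right) - 10 = 20 s \left(20 + s\right) - 10 = -10 + 20 s \left(20 + s\right)$)
$O{\left(v \right)} = 8 + \frac{1929 + v}{-731 + v}$ ($O{\left(v \right)} = 8 + \frac{v + 1929}{v - 731} = 8 + \frac{1929 + v}{-731 + v}$)
$\sqrt{q{\left(-688 - -849 \right)} + O{\left(-139 \right)}} = \sqrt{\left(-10 + 20 \left(-688 - -849\right)^{2} + 400 \left(-688 - -849\right)\right) + \frac{-3919 + 9 \left(-139\right)}{-731 - 139}} = \sqrt{\left(-10 + 20 \left(-688 + 849\right)^{2} + 400 \left(-688 + 849\right)\right) + \frac{-3919 - 1251}{-870}} = \sqrt{\left(-10 + 20 \cdot 161^{2} + 400 \cdot 161\right) - - \frac{517}{87}} = \sqrt{\left(-10 + 20 \cdot 25921 + 64400\right) + \frac{517}{87}} = \sqrt{\left(-10 + 518420 + 64400\right) + \frac{517}{87}} = \sqrt{582810 + \frac{517}{87}} = \sqrt{\frac{50704987}{87}} = \frac{\sqrt{4411333869}}{87}$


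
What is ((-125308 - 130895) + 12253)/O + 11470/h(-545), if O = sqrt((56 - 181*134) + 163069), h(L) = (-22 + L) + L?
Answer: -5735/556 - 243950*sqrt(138871)/138871 ≈ -664.94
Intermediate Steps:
h(L) = -22 + 2*L
O = sqrt(138871) (O = sqrt((56 - 24254) + 163069) = sqrt(-24198 + 163069) = sqrt(138871) ≈ 372.65)
((-125308 - 130895) + 12253)/O + 11470/h(-545) = ((-125308 - 130895) + 12253)/(sqrt(138871)) + 11470/(-22 + 2*(-545)) = (-256203 + 12253)*(sqrt(138871)/138871) + 11470/(-22 - 1090) = -243950*sqrt(138871)/138871 + 11470/(-1112) = -243950*sqrt(138871)/138871 + 11470*(-1/1112) = -243950*sqrt(138871)/138871 - 5735/556 = -5735/556 - 243950*sqrt(138871)/138871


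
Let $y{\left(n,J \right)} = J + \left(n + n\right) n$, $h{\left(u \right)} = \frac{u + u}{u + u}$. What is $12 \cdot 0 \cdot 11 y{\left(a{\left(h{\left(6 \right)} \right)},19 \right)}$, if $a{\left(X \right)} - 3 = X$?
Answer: $0$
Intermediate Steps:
$h{\left(u \right)} = 1$ ($h{\left(u \right)} = \frac{2 u}{2 u} = 2 u \frac{1}{2 u} = 1$)
$a{\left(X \right)} = 3 + X$
$y{\left(n,J \right)} = J + 2 n^{2}$ ($y{\left(n,J \right)} = J + 2 n n = J + 2 n^{2}$)
$12 \cdot 0 \cdot 11 y{\left(a{\left(h{\left(6 \right)} \right)},19 \right)} = 12 \cdot 0 \cdot 11 \left(19 + 2 \left(3 + 1\right)^{2}\right) = 0 \cdot 11 \left(19 + 2 \cdot 4^{2}\right) = 0 \left(19 + 2 \cdot 16\right) = 0 \left(19 + 32\right) = 0 \cdot 51 = 0$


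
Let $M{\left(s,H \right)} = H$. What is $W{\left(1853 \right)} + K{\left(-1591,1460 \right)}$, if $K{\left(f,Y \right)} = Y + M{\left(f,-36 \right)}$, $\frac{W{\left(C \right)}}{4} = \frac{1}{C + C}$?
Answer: $\frac{2638674}{1853} \approx 1424.0$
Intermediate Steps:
$W{\left(C \right)} = \frac{2}{C}$ ($W{\left(C \right)} = \frac{4}{C + C} = \frac{4}{2 C} = 4 \frac{1}{2 C} = \frac{2}{C}$)
$K{\left(f,Y \right)} = -36 + Y$ ($K{\left(f,Y \right)} = Y - 36 = -36 + Y$)
$W{\left(1853 \right)} + K{\left(-1591,1460 \right)} = \frac{2}{1853} + \left(-36 + 1460\right) = 2 \cdot \frac{1}{1853} + 1424 = \frac{2}{1853} + 1424 = \frac{2638674}{1853}$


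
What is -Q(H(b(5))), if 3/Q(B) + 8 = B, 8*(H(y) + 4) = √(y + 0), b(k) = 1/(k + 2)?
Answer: 16128/64511 + 24*√7/64511 ≈ 0.25099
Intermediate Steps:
b(k) = 1/(2 + k)
H(y) = -4 + √y/8 (H(y) = -4 + √(y + 0)/8 = -4 + √y/8)
Q(B) = 3/(-8 + B)
-Q(H(b(5))) = -3/(-8 + (-4 + √(1/(2 + 5))/8)) = -3/(-8 + (-4 + √(1/7)/8)) = -3/(-8 + (-4 + √(⅐)/8)) = -3/(-8 + (-4 + (√7/7)/8)) = -3/(-8 + (-4 + √7/56)) = -3/(-12 + √7/56)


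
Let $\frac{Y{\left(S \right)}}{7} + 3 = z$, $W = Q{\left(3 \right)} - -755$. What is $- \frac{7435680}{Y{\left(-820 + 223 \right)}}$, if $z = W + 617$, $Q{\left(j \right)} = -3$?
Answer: $- \frac{531120}{683} \approx -777.63$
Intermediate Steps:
$W = 752$ ($W = -3 - -755 = -3 + 755 = 752$)
$z = 1369$ ($z = 752 + 617 = 1369$)
$Y{\left(S \right)} = 9562$ ($Y{\left(S \right)} = -21 + 7 \cdot 1369 = -21 + 9583 = 9562$)
$- \frac{7435680}{Y{\left(-820 + 223 \right)}} = - \frac{7435680}{9562} = \left(-7435680\right) \frac{1}{9562} = - \frac{531120}{683}$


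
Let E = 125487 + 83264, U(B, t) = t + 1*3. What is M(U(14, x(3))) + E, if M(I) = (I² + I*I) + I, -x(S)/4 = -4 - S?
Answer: 210704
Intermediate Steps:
x(S) = 16 + 4*S (x(S) = -4*(-4 - S) = 16 + 4*S)
U(B, t) = 3 + t (U(B, t) = t + 3 = 3 + t)
M(I) = I + 2*I² (M(I) = (I² + I²) + I = 2*I² + I = I + 2*I²)
E = 208751
M(U(14, x(3))) + E = (3 + (16 + 4*3))*(1 + 2*(3 + (16 + 4*3))) + 208751 = (3 + (16 + 12))*(1 + 2*(3 + (16 + 12))) + 208751 = (3 + 28)*(1 + 2*(3 + 28)) + 208751 = 31*(1 + 2*31) + 208751 = 31*(1 + 62) + 208751 = 31*63 + 208751 = 1953 + 208751 = 210704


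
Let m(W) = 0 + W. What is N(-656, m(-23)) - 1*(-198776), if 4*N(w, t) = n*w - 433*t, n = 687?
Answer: 354391/4 ≈ 88598.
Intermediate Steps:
m(W) = W
N(w, t) = -433*t/4 + 687*w/4 (N(w, t) = (687*w - 433*t)/4 = (-433*t + 687*w)/4 = -433*t/4 + 687*w/4)
N(-656, m(-23)) - 1*(-198776) = (-433/4*(-23) + (687/4)*(-656)) - 1*(-198776) = (9959/4 - 112668) + 198776 = -440713/4 + 198776 = 354391/4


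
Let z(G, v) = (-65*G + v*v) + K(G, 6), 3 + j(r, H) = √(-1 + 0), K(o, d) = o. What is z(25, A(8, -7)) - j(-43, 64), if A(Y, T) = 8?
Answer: -1533 - I ≈ -1533.0 - 1.0*I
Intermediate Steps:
j(r, H) = -3 + I (j(r, H) = -3 + √(-1 + 0) = -3 + √(-1) = -3 + I)
z(G, v) = v² - 64*G (z(G, v) = (-65*G + v*v) + G = (-65*G + v²) + G = (v² - 65*G) + G = v² - 64*G)
z(25, A(8, -7)) - j(-43, 64) = (8² - 64*25) - (-3 + I) = (64 - 1600) + (3 - I) = -1536 + (3 - I) = -1533 - I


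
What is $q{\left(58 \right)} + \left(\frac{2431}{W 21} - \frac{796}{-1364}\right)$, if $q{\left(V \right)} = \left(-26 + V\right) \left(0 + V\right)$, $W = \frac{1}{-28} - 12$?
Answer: $\frac{636743161}{344751} \approx 1847.0$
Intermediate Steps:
$W = - \frac{337}{28}$ ($W = - \frac{1}{28} - 12 = - \frac{337}{28} \approx -12.036$)
$q{\left(V \right)} = V \left(-26 + V\right)$ ($q{\left(V \right)} = \left(-26 + V\right) V = V \left(-26 + V\right)$)
$q{\left(58 \right)} + \left(\frac{2431}{W 21} - \frac{796}{-1364}\right) = 58 \left(-26 + 58\right) + \left(\frac{2431}{\left(- \frac{337}{28}\right) 21} - \frac{796}{-1364}\right) = 58 \cdot 32 + \left(\frac{2431}{- \frac{1011}{4}} - - \frac{199}{341}\right) = 1856 + \left(2431 \left(- \frac{4}{1011}\right) + \frac{199}{341}\right) = 1856 + \left(- \frac{9724}{1011} + \frac{199}{341}\right) = 1856 - \frac{3114695}{344751} = \frac{636743161}{344751}$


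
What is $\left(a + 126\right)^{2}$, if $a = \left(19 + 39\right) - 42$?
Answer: $20164$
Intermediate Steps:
$a = 16$ ($a = 58 - 42 = 16$)
$\left(a + 126\right)^{2} = \left(16 + 126\right)^{2} = 142^{2} = 20164$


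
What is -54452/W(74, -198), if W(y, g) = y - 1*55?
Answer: -54452/19 ≈ -2865.9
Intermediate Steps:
W(y, g) = -55 + y (W(y, g) = y - 55 = -55 + y)
-54452/W(74, -198) = -54452/(-55 + 74) = -54452/19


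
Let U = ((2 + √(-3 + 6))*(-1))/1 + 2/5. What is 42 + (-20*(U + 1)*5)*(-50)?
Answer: -2958 - 5000*√3 ≈ -11618.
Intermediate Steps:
U = -8/5 - √3 (U = ((2 + √3)*(-1))*1 + 2*(⅕) = (-2 - √3)*1 + ⅖ = (-2 - √3) + ⅖ = -8/5 - √3 ≈ -3.3321)
42 + (-20*(U + 1)*5)*(-50) = 42 + (-20*((-8/5 - √3) + 1)*5)*(-50) = 42 + (-20*(-⅗ - √3)*5)*(-50) = 42 + (-4*(-3 - 5*√3)*5)*(-50) = 42 + ((12 + 20*√3)*5)*(-50) = 42 + (60 + 100*√3)*(-50) = 42 + (-3000 - 5000*√3) = -2958 - 5000*√3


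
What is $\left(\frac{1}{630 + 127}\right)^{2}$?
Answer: $\frac{1}{573049} \approx 1.7451 \cdot 10^{-6}$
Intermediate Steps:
$\left(\frac{1}{630 + 127}\right)^{2} = \left(\frac{1}{757}\right)^{2} = \frac{1}{573049}$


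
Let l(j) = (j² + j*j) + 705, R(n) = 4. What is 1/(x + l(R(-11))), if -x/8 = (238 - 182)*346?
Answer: -1/154271 ≈ -6.4821e-6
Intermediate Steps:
x = -155008 (x = -8*(238 - 182)*346 = -448*346 = -8*19376 = -155008)
l(j) = 705 + 2*j² (l(j) = (j² + j²) + 705 = 2*j² + 705 = 705 + 2*j²)
1/(x + l(R(-11))) = 1/(-155008 + (705 + 2*4²)) = 1/(-155008 + (705 + 2*16)) = 1/(-155008 + (705 + 32)) = 1/(-155008 + 737) = 1/(-154271) = -1/154271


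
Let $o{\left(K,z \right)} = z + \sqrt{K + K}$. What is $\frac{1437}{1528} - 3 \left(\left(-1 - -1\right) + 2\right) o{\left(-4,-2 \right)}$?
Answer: $\frac{4311}{382} - \frac{4311 i \sqrt{2}}{382} \approx 11.285 - 15.96 i$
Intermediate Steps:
$o{\left(K,z \right)} = z + \sqrt{2} \sqrt{K}$ ($o{\left(K,z \right)} = z + \sqrt{2 K} = z + \sqrt{2} \sqrt{K}$)
$\frac{1437}{1528} - 3 \left(\left(-1 - -1\right) + 2\right) o{\left(-4,-2 \right)} = \frac{1437}{1528} - 3 \left(\left(-1 - -1\right) + 2\right) \left(-2 + \sqrt{2} \sqrt{-4}\right) = 1437 \cdot \frac{1}{1528} - 3 \left(\left(-1 + 1\right) + 2\right) \left(-2 + \sqrt{2} \cdot 2 i\right) = \frac{1437 - 3 \left(0 + 2\right) \left(-2 + 2 i \sqrt{2}\right)}{1528} = \frac{1437 \left(-3\right) 2 \left(-2 + 2 i \sqrt{2}\right)}{1528} = \frac{1437 \left(- 6 \left(-2 + 2 i \sqrt{2}\right)\right)}{1528} = \frac{1437 \left(12 - 12 i \sqrt{2}\right)}{1528} = \frac{4311}{382} - \frac{4311 i \sqrt{2}}{382}$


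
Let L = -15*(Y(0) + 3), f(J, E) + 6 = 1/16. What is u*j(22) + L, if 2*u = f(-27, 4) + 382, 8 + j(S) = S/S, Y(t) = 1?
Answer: -44039/32 ≈ -1376.2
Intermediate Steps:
j(S) = -7 (j(S) = -8 + S/S = -8 + 1 = -7)
f(J, E) = -95/16 (f(J, E) = -6 + 1/16 = -95/16)
u = 6017/32 (u = (-95/16 + 382)/2 = (1/2)*(6017/16) = 6017/32 ≈ 188.03)
L = -60 (L = -15*(1 + 3) = -15*4 = -60)
u*j(22) + L = (6017/32)*(-7) - 60 = -42119/32 - 60 = -44039/32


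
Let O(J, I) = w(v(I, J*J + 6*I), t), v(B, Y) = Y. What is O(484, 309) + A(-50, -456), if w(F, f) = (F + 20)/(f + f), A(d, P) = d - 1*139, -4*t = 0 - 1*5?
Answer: 94263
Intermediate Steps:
t = 5/4 (t = -(0 - 1*5)/4 = -(0 - 5)/4 = -¼*(-5) = 5/4 ≈ 1.2500)
A(d, P) = -139 + d (A(d, P) = d - 139 = -139 + d)
w(F, f) = (20 + F)/(2*f) (w(F, f) = (20 + F)/((2*f)) = (20 + F)*(1/(2*f)) = (20 + F)/(2*f))
O(J, I) = 8 + 2*J²/5 + 12*I/5 (O(J, I) = (20 + (J*J + 6*I))/(2*(5/4)) = (½)*(⅘)*(20 + (J² + 6*I)) = (½)*(⅘)*(20 + J² + 6*I) = 8 + 2*J²/5 + 12*I/5)
O(484, 309) + A(-50, -456) = (8 + (⅖)*484² + (12/5)*309) + (-139 - 50) = (8 + (⅖)*234256 + 3708/5) - 189 = (8 + 468512/5 + 3708/5) - 189 = 94452 - 189 = 94263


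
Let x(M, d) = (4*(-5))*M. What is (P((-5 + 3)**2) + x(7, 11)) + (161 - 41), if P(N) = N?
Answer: -16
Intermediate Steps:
x(M, d) = -20*M
(P((-5 + 3)**2) + x(7, 11)) + (161 - 41) = ((-5 + 3)**2 - 20*7) + (161 - 41) = ((-2)**2 - 140) + 120 = (4 - 140) + 120 = -136 + 120 = -16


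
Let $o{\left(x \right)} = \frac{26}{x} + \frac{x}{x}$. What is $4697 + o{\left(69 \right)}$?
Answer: $\frac{324188}{69} \approx 4698.4$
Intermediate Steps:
$o{\left(x \right)} = 1 + \frac{26}{x}$ ($o{\left(x \right)} = \frac{26}{x} + 1 = 1 + \frac{26}{x}$)
$4697 + o{\left(69 \right)} = 4697 + \frac{26 + 69}{69} = 4697 + \frac{1}{69} \cdot 95 = 4697 + \frac{95}{69} = \frac{324188}{69}$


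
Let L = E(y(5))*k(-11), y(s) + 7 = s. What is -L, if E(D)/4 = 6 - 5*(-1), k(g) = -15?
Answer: 660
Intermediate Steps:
y(s) = -7 + s
E(D) = 44 (E(D) = 4*(6 - 5*(-1)) = 4*(6 + 5) = 4*11 = 44)
L = -660 (L = 44*(-15) = -660)
-L = -1*(-660) = 660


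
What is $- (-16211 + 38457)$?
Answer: $-22246$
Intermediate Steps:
$- (-16211 + 38457) = \left(-1\right) 22246 = -22246$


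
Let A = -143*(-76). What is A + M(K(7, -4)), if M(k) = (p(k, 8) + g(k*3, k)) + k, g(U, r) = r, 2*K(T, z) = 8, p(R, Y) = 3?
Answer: 10879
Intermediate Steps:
K(T, z) = 4 (K(T, z) = (½)*8 = 4)
A = 10868
M(k) = 3 + 2*k (M(k) = (3 + k) + k = 3 + 2*k)
A + M(K(7, -4)) = 10868 + (3 + 2*4) = 10868 + (3 + 8) = 10868 + 11 = 10879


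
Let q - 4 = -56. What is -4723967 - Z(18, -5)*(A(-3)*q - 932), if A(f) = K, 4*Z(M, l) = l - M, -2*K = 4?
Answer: -4728728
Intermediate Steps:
q = -52 (q = 4 - 56 = -52)
K = -2 (K = -½*4 = -2)
Z(M, l) = -M/4 + l/4 (Z(M, l) = (l - M)/4 = -M/4 + l/4)
A(f) = -2
-4723967 - Z(18, -5)*(A(-3)*q - 932) = -4723967 - (-¼*18 + (¼)*(-5))*(-2*(-52) - 932) = -4723967 - (-9/2 - 5/4)*(104 - 932) = -4723967 - (-23)*(-828)/4 = -4723967 - 1*4761 = -4723967 - 4761 = -4728728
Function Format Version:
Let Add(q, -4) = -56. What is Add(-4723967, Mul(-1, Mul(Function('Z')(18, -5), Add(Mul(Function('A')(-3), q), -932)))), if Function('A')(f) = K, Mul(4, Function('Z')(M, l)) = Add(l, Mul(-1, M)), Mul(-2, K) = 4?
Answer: -4728728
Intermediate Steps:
q = -52 (q = Add(4, -56) = -52)
K = -2 (K = Mul(Rational(-1, 2), 4) = -2)
Function('Z')(M, l) = Add(Mul(Rational(-1, 4), M), Mul(Rational(1, 4), l)) (Function('Z')(M, l) = Mul(Rational(1, 4), Add(l, Mul(-1, M))) = Add(Mul(Rational(-1, 4), M), Mul(Rational(1, 4), l)))
Function('A')(f) = -2
Add(-4723967, Mul(-1, Mul(Function('Z')(18, -5), Add(Mul(Function('A')(-3), q), -932)))) = Add(-4723967, Mul(-1, Mul(Add(Mul(Rational(-1, 4), 18), Mul(Rational(1, 4), -5)), Add(Mul(-2, -52), -932)))) = Add(-4723967, Mul(-1, Mul(Add(Rational(-9, 2), Rational(-5, 4)), Add(104, -932)))) = Add(-4723967, Mul(-1, Mul(Rational(-23, 4), -828))) = Add(-4723967, Mul(-1, 4761)) = Add(-4723967, -4761) = -4728728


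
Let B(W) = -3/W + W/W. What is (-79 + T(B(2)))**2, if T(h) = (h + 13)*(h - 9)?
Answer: 625681/16 ≈ 39105.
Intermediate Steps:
B(W) = 1 - 3/W (B(W) = -3/W + 1 = 1 - 3/W)
T(h) = (-9 + h)*(13 + h) (T(h) = (13 + h)*(-9 + h) = (-9 + h)*(13 + h))
(-79 + T(B(2)))**2 = (-79 + (-117 + ((-3 + 2)/2)**2 + 4*((-3 + 2)/2)))**2 = (-79 + (-117 + ((1/2)*(-1))**2 + 4*((1/2)*(-1))))**2 = (-79 + (-117 + (-1/2)**2 + 4*(-1/2)))**2 = (-79 + (-117 + 1/4 - 2))**2 = (-79 - 475/4)**2 = (-791/4)**2 = 625681/16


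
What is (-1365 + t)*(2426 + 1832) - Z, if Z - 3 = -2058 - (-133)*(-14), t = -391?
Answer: -7473131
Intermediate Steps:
Z = -3917 (Z = 3 + (-2058 - (-133)*(-14)) = 3 + (-2058 - 1*1862) = 3 + (-2058 - 1862) = 3 - 3920 = -3917)
(-1365 + t)*(2426 + 1832) - Z = (-1365 - 391)*(2426 + 1832) - 1*(-3917) = -1756*4258 + 3917 = -7477048 + 3917 = -7473131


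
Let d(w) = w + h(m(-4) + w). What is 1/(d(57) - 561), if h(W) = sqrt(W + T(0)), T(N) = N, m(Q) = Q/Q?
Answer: -252/126979 - sqrt(58)/253958 ≈ -0.0020146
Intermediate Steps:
m(Q) = 1
h(W) = sqrt(W) (h(W) = sqrt(W + 0) = sqrt(W))
d(w) = w + sqrt(1 + w)
1/(d(57) - 561) = 1/((57 + sqrt(1 + 57)) - 561) = 1/((57 + sqrt(58)) - 561) = 1/(-504 + sqrt(58))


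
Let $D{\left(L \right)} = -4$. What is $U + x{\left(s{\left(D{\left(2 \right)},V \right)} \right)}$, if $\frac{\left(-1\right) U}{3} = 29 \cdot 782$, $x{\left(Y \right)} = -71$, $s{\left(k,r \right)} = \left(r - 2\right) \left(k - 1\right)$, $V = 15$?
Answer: $-68105$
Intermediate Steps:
$s{\left(k,r \right)} = \left(-1 + k\right) \left(-2 + r\right)$ ($s{\left(k,r \right)} = \left(-2 + r\right) \left(-1 + k\right) = \left(-1 + k\right) \left(-2 + r\right)$)
$U = -68034$ ($U = - 3 \cdot 29 \cdot 782 = \left(-3\right) 22678 = -68034$)
$U + x{\left(s{\left(D{\left(2 \right)},V \right)} \right)} = -68034 - 71 = -68105$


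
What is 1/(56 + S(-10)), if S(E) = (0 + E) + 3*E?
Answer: 1/16 ≈ 0.062500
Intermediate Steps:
S(E) = 4*E (S(E) = E + 3*E = 4*E)
1/(56 + S(-10)) = 1/(56 + 4*(-10)) = 1/(56 - 40) = 1/16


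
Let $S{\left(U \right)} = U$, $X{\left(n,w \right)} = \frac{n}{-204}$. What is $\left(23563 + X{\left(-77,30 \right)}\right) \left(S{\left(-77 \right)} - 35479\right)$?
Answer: $- \frac{14242930627}{17} \approx -8.3782 \cdot 10^{8}$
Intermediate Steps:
$X{\left(n,w \right)} = - \frac{n}{204}$ ($X{\left(n,w \right)} = n \left(- \frac{1}{204}\right) = - \frac{n}{204}$)
$\left(23563 + X{\left(-77,30 \right)}\right) \left(S{\left(-77 \right)} - 35479\right) = \left(23563 - - \frac{77}{204}\right) \left(-77 - 35479\right) = \left(23563 + \frac{77}{204}\right) \left(-35556\right) = \frac{4806929}{204} \left(-35556\right) = - \frac{14242930627}{17}$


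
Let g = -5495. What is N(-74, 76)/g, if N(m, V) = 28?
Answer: -4/785 ≈ -0.0050955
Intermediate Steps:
N(-74, 76)/g = 28/(-5495) = 28*(-1/5495) = -4/785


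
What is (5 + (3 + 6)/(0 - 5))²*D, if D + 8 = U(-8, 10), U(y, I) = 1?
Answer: -1792/25 ≈ -71.680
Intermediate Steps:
D = -7 (D = -8 + 1 = -7)
(5 + (3 + 6)/(0 - 5))²*D = (5 + (3 + 6)/(0 - 5))²*(-7) = (5 + 9/(-5))²*(-7) = (5 + 9*(-⅕))²*(-7) = (5 - 9/5)²*(-7) = (16/5)²*(-7) = (256/25)*(-7) = -1792/25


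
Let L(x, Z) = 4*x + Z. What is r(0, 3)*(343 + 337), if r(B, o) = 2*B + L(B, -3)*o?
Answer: -6120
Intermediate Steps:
L(x, Z) = Z + 4*x
r(B, o) = 2*B + o*(-3 + 4*B) (r(B, o) = 2*B + (-3 + 4*B)*o = 2*B + o*(-3 + 4*B))
r(0, 3)*(343 + 337) = (2*0 + 3*(-3 + 4*0))*(343 + 337) = (0 + 3*(-3 + 0))*680 = (0 + 3*(-3))*680 = (0 - 9)*680 = -9*680 = -6120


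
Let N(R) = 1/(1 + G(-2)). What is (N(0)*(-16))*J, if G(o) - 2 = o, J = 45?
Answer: -720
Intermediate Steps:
G(o) = 2 + o
N(R) = 1 (N(R) = 1/(1 + (2 - 2)) = 1/(1 + 0) = 1/1 = 1)
(N(0)*(-16))*J = (1*(-16))*45 = -16*45 = -720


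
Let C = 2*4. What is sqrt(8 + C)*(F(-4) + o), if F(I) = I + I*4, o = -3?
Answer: -92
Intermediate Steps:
F(I) = 5*I (F(I) = I + 4*I = 5*I)
C = 8
sqrt(8 + C)*(F(-4) + o) = sqrt(8 + 8)*(5*(-4) - 3) = sqrt(16)*(-20 - 3) = 4*(-23) = -92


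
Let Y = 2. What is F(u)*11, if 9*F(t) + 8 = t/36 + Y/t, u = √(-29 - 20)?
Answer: -88/9 - 253*I/2268 ≈ -9.7778 - 0.11155*I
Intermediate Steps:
u = 7*I (u = √(-49) = 7*I ≈ 7.0*I)
F(t) = -8/9 + t/324 + 2/(9*t) (F(t) = -8/9 + (t/36 + 2/t)/9 = -8/9 + (2/t + t/36)/9 = -8/9 + (t/324 + 2/(9*t)) = -8/9 + t/324 + 2/(9*t))
F(u)*11 = ((72 + (7*I)*(-288 + 7*I))/(324*((7*I))))*11 = ((-I/7)*(72 + 7*I*(-288 + 7*I))/324)*11 = -I*(72 + 7*I*(-288 + 7*I))/2268*11 = -11*I*(72 + 7*I*(-288 + 7*I))/2268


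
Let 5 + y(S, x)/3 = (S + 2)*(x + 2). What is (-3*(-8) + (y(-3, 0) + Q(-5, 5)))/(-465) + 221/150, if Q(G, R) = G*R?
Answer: 2357/1550 ≈ 1.5206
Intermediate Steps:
y(S, x) = -15 + 3*(2 + S)*(2 + x) (y(S, x) = -15 + 3*((S + 2)*(x + 2)) = -15 + 3*((2 + S)*(2 + x)) = -15 + 3*(2 + S)*(2 + x))
(-3*(-8) + (y(-3, 0) + Q(-5, 5)))/(-465) + 221/150 = (-3*(-8) + ((-3 + 6*(-3) + 6*0 + 3*(-3)*0) - 5*5))/(-465) + 221/150 = (24 + ((-3 - 18 + 0 + 0) - 25))*(-1/465) + 221*(1/150) = (24 + (-21 - 25))*(-1/465) + 221/150 = (24 - 46)*(-1/465) + 221/150 = -22*(-1/465) + 221/150 = 22/465 + 221/150 = 2357/1550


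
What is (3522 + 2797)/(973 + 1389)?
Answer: 6319/2362 ≈ 2.6753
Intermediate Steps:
(3522 + 2797)/(973 + 1389) = 6319/2362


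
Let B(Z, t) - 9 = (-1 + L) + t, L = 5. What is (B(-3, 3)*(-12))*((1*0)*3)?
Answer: 0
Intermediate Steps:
B(Z, t) = 13 + t (B(Z, t) = 9 + ((-1 + 5) + t) = 9 + (4 + t) = 13 + t)
(B(-3, 3)*(-12))*((1*0)*3) = ((13 + 3)*(-12))*((1*0)*3) = (16*(-12))*(0*3) = -192*0 = 0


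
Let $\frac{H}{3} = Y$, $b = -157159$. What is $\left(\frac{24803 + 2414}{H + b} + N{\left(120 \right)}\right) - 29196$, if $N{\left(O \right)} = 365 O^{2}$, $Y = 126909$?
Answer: $\frac{1168546143889}{223568} \approx 5.2268 \cdot 10^{6}$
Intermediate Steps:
$H = 380727$ ($H = 3 \cdot 126909 = 380727$)
$\left(\frac{24803 + 2414}{H + b} + N{\left(120 \right)}\right) - 29196 = \left(\frac{24803 + 2414}{380727 - 157159} + 365 \cdot 120^{2}\right) - 29196 = \left(\frac{27217}{223568} + 365 \cdot 14400\right) - 29196 = \left(27217 \cdot \frac{1}{223568} + 5256000\right) - 29196 = \left(\frac{27217}{223568} + 5256000\right) - 29196 = \frac{1175073435217}{223568} - 29196 = \frac{1168546143889}{223568}$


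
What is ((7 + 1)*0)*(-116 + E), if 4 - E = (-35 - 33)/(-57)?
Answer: 0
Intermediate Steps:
E = 160/57 (E = 4 - (-35 - 33)/(-57) = 4 - (-68)*(-1)/57 = 4 - 1*68/57 = 4 - 68/57 = 160/57 ≈ 2.8070)
((7 + 1)*0)*(-116 + E) = ((7 + 1)*0)*(-116 + 160/57) = (8*0)*(-6452/57) = 0*(-6452/57) = 0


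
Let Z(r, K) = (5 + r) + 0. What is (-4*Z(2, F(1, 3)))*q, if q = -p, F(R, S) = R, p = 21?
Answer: 588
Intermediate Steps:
Z(r, K) = 5 + r
q = -21 (q = -1*21 = -21)
(-4*Z(2, F(1, 3)))*q = -4*(5 + 2)*(-21) = -4*7*(-21) = -28*(-21) = 588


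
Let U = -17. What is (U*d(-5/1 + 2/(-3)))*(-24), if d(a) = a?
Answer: -2312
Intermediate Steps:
(U*d(-5/1 + 2/(-3)))*(-24) = -17*(-5/1 + 2/(-3))*(-24) = -17*(-5*1 + 2*(-1/3))*(-24) = -17*(-5 - 2/3)*(-24) = -17*(-17/3)*(-24) = (289/3)*(-24) = -2312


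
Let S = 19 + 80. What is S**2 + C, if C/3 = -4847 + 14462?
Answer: 38646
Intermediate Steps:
C = 28845 (C = 3*(-4847 + 14462) = 3*9615 = 28845)
S = 99
S**2 + C = 99**2 + 28845 = 9801 + 28845 = 38646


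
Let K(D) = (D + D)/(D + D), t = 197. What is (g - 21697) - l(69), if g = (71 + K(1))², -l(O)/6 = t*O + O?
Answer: 65459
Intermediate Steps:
l(O) = -1188*O (l(O) = -6*(197*O + O) = -1188*O)
K(D) = 1 (K(D) = (2*D)/((2*D)) = (2*D)*(1/(2*D)) = 1)
g = 5184 (g = (71 + 1)² = 72² = 5184)
(g - 21697) - l(69) = (5184 - 21697) - (-1188)*69 = -16513 - 1*(-81972) = -16513 + 81972 = 65459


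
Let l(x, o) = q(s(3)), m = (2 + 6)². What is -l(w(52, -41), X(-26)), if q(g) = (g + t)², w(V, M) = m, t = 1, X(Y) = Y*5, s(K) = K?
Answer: -16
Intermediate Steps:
X(Y) = 5*Y
m = 64 (m = 8² = 64)
w(V, M) = 64
q(g) = (1 + g)² (q(g) = (g + 1)² = (1 + g)²)
l(x, o) = 16 (l(x, o) = (1 + 3)² = 4² = 16)
-l(w(52, -41), X(-26)) = -1*16 = -16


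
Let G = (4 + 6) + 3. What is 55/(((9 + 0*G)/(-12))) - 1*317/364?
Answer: -81031/1092 ≈ -74.204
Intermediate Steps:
G = 13 (G = 10 + 3 = 13)
55/(((9 + 0*G)/(-12))) - 1*317/364 = 55/(((9 + 0*13)/(-12))) - 1*317/364 = 55/(((9 + 0)*(-1/12))) - 317*1/364 = 55/((9*(-1/12))) - 317/364 = 55/(-¾) - 317/364 = 55*(-4/3) - 317/364 = -220/3 - 317/364 = -81031/1092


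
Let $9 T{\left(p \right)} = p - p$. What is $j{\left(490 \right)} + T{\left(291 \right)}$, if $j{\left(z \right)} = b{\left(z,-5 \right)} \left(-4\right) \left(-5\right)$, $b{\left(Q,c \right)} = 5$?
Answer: $100$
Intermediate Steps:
$T{\left(p \right)} = 0$ ($T{\left(p \right)} = \frac{p - p}{9} = \frac{1}{9} \cdot 0 = 0$)
$j{\left(z \right)} = 100$ ($j{\left(z \right)} = 5 \left(-4\right) \left(-5\right) = \left(-20\right) \left(-5\right) = 100$)
$j{\left(490 \right)} + T{\left(291 \right)} = 100 + 0 = 100$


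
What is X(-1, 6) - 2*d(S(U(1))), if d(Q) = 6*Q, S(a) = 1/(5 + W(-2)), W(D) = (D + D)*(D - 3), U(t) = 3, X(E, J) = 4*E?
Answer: -112/25 ≈ -4.4800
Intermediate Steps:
W(D) = 2*D*(-3 + D) (W(D) = (2*D)*(-3 + D) = 2*D*(-3 + D))
S(a) = 1/25 (S(a) = 1/(5 + 2*(-2)*(-3 - 2)) = 1/(5 + 2*(-2)*(-5)) = 1/(5 + 20) = 1/25)
X(-1, 6) - 2*d(S(U(1))) = 4*(-1) - 12/25 = -4 - 2*6/25 = -4 - 12/25 = -112/25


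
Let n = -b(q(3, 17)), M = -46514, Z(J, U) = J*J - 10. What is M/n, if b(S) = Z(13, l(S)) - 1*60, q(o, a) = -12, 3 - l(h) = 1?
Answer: 46514/99 ≈ 469.84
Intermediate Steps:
l(h) = 2 (l(h) = 3 - 1*1 = 3 - 1 = 2)
Z(J, U) = -10 + J**2 (Z(J, U) = J**2 - 10 = -10 + J**2)
b(S) = 99 (b(S) = (-10 + 13**2) - 1*60 = (-10 + 169) - 60 = 159 - 60 = 99)
n = -99 (n = -1*99 = -99)
M/n = -46514/(-99) = -46514*(-1/99) = 46514/99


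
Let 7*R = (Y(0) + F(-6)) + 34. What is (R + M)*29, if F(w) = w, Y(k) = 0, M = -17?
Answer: -377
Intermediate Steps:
R = 4 (R = ((0 - 6) + 34)/7 = (-6 + 34)/7 = (⅐)*28 = 4)
(R + M)*29 = (4 - 17)*29 = -13*29 = -377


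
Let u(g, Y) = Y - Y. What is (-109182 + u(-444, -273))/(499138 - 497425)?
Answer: -36394/571 ≈ -63.737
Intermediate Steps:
u(g, Y) = 0
(-109182 + u(-444, -273))/(499138 - 497425) = (-109182 + 0)/(499138 - 497425) = -109182/1713 = -109182*1/1713 = -36394/571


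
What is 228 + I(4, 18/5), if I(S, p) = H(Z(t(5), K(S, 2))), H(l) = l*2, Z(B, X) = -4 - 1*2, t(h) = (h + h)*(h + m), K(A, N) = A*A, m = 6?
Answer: 216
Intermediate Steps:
K(A, N) = A**2
t(h) = 2*h*(6 + h) (t(h) = (h + h)*(h + 6) = (2*h)*(6 + h) = 2*h*(6 + h))
Z(B, X) = -6 (Z(B, X) = -4 - 2 = -6)
H(l) = 2*l
I(S, p) = -12 (I(S, p) = 2*(-6) = -12)
228 + I(4, 18/5) = 228 - 12 = 216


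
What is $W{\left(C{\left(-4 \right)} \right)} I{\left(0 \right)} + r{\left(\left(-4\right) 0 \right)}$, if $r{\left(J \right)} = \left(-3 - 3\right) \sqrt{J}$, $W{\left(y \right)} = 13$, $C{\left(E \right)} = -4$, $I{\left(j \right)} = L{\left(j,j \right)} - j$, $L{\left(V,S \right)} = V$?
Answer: $0$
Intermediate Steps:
$I{\left(j \right)} = 0$ ($I{\left(j \right)} = j - j = 0$)
$r{\left(J \right)} = - 6 \sqrt{J}$ ($r{\left(J \right)} = \left(-3 - 3\right) \sqrt{J} = - 6 \sqrt{J}$)
$W{\left(C{\left(-4 \right)} \right)} I{\left(0 \right)} + r{\left(\left(-4\right) 0 \right)} = 13 \cdot 0 - 6 \sqrt{\left(-4\right) 0} = 0 - 6 \sqrt{0} = 0 - 0 = 0 + 0 = 0$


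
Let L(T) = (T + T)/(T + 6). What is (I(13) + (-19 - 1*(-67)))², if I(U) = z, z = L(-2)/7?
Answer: 112225/49 ≈ 2290.3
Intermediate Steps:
L(T) = 2*T/(6 + T) (L(T) = (2*T)/(6 + T) = 2*T/(6 + T))
z = -⅐ (z = (2*(-2)/(6 - 2))/7 = (2*(-2)/4)*(⅐) = (2*(-2)*(¼))*(⅐) = -1*⅐ = -⅐ ≈ -0.14286)
I(U) = -⅐
(I(13) + (-19 - 1*(-67)))² = (-⅐ + (-19 - 1*(-67)))² = (-⅐ + (-19 + 67))² = (-⅐ + 48)² = (335/7)² = 112225/49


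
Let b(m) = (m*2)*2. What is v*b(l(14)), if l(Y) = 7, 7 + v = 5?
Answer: -56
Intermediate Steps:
v = -2 (v = -7 + 5 = -2)
b(m) = 4*m (b(m) = (2*m)*2 = 4*m)
v*b(l(14)) = -8*7 = -2*28 = -56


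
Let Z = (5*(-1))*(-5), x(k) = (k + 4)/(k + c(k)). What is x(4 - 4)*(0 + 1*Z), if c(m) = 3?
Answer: 100/3 ≈ 33.333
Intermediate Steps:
x(k) = (4 + k)/(3 + k) (x(k) = (k + 4)/(k + 3) = (4 + k)/(3 + k))
Z = 25 (Z = -5*(-5) = 25)
x(4 - 4)*(0 + 1*Z) = ((4 + (4 - 4))/(3 + (4 - 4)))*(0 + 1*25) = ((4 + 0)/(3 + 0))*(0 + 25) = (4/3)*25 = 100/3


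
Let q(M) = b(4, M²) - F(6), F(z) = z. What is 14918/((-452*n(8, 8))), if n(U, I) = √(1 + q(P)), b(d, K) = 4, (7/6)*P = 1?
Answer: 7459*I/226 ≈ 33.004*I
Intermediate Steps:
P = 6/7 (P = (6/7)*1 = 6/7 ≈ 0.85714)
q(M) = -2 (q(M) = 4 - 1*6 = 4 - 6 = -2)
n(U, I) = I (n(U, I) = √(1 - 2) = √(-1) = I)
14918/((-452*n(8, 8))) = 14918/((-452*I)) = 14918*(I/452) = 7459*I/226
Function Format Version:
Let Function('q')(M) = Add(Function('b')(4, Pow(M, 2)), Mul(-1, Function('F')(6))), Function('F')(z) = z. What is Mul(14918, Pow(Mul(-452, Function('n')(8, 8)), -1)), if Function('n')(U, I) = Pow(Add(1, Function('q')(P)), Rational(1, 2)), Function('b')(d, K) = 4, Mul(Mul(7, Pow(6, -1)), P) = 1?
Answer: Mul(Rational(7459, 226), I) ≈ Mul(33.004, I)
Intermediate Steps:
P = Rational(6, 7) (P = Mul(Rational(6, 7), 1) = Rational(6, 7) ≈ 0.85714)
Function('q')(M) = -2 (Function('q')(M) = Add(4, Mul(-1, 6)) = Add(4, -6) = -2)
Function('n')(U, I) = I (Function('n')(U, I) = Pow(Add(1, -2), Rational(1, 2)) = Pow(-1, Rational(1, 2)) = I)
Mul(14918, Pow(Mul(-452, Function('n')(8, 8)), -1)) = Mul(14918, Pow(Mul(-452, I), -1)) = Mul(14918, Mul(Rational(1, 452), I)) = Mul(Rational(7459, 226), I)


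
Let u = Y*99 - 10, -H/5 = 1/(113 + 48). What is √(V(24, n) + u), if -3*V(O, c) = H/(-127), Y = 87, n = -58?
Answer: √32370665064738/61341 ≈ 92.752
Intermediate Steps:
H = -5/161 (H = -5/(113 + 48) = -5/161 ≈ -0.031056)
u = 8603 (u = 87*99 - 10 = 8613 - 10 = 8603)
V(O, c) = -5/61341 (V(O, c) = -(-5)/(483*(-127)) = -(-5)*(-1)/(483*127) = -⅓*5/20447 = -5/61341)
√(V(24, n) + u) = √(-5/61341 + 8603) = √(527716618/61341) = √32370665064738/61341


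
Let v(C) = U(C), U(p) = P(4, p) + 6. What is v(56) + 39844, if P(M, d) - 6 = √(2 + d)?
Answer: 39856 + √58 ≈ 39864.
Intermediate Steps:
P(M, d) = 6 + √(2 + d)
U(p) = 12 + √(2 + p) (U(p) = (6 + √(2 + p)) + 6 = 12 + √(2 + p))
v(C) = 12 + √(2 + C)
v(56) + 39844 = (12 + √(2 + 56)) + 39844 = (12 + √58) + 39844 = 39856 + √58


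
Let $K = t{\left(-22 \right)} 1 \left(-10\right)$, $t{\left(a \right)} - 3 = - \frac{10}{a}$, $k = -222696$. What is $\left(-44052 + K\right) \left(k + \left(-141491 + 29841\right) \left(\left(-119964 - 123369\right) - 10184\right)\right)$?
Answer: $- \frac{13726542284073008}{11} \approx -1.2479 \cdot 10^{15}$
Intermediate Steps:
$t{\left(a \right)} = 3 - \frac{10}{a}$
$K = - \frac{380}{11}$ ($K = \left(3 - \frac{10}{-22}\right) 1 \left(-10\right) = \left(3 - - \frac{5}{11}\right) \left(-10\right) = \left(3 + \frac{5}{11}\right) \left(-10\right) = \frac{38}{11} \left(-10\right) = - \frac{380}{11} \approx -34.545$)
$\left(-44052 + K\right) \left(k + \left(-141491 + 29841\right) \left(\left(-119964 - 123369\right) - 10184\right)\right) = \left(-44052 - \frac{380}{11}\right) \left(-222696 + \left(-141491 + 29841\right) \left(\left(-119964 - 123369\right) - 10184\right)\right) = - \frac{484952 \left(-222696 - 111650 \left(-243333 - 10184\right)\right)}{11} = - \frac{484952 \left(-222696 - -28305173050\right)}{11} = - \frac{484952 \left(-222696 + 28305173050\right)}{11} = \left(- \frac{484952}{11}\right) 28304950354 = - \frac{13726542284073008}{11}$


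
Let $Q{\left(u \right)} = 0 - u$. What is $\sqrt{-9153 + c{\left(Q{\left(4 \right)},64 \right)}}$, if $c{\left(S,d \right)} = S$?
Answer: $i \sqrt{9157} \approx 95.692 i$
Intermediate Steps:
$Q{\left(u \right)} = - u$
$\sqrt{-9153 + c{\left(Q{\left(4 \right)},64 \right)}} = \sqrt{-9153 - 4} = \sqrt{-9157} = i \sqrt{9157}$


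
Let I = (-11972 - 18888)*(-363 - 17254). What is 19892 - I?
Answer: -543640728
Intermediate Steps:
I = 543660620 (I = -30860*(-17617) = 543660620)
19892 - I = 19892 - 1*543660620 = 19892 - 543660620 = -543640728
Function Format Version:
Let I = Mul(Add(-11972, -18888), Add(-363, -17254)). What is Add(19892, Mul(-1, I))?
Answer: -543640728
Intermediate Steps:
I = 543660620 (I = Mul(-30860, -17617) = 543660620)
Add(19892, Mul(-1, I)) = Add(19892, Mul(-1, 543660620)) = Add(19892, -543660620) = -543640728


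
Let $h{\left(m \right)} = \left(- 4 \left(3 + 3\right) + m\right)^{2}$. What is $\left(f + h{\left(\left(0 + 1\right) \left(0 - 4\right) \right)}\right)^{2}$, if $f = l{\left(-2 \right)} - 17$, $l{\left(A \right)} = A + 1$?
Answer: $586756$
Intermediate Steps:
$l{\left(A \right)} = 1 + A$
$f = -18$ ($f = \left(1 - 2\right) - 17 = -1 - 17 = -18$)
$h{\left(m \right)} = \left(-24 + m\right)^{2}$ ($h{\left(m \right)} = \left(\left(-4\right) 6 + m\right)^{2} = \left(-24 + m\right)^{2}$)
$\left(f + h{\left(\left(0 + 1\right) \left(0 - 4\right) \right)}\right)^{2} = \left(-18 + \left(-24 + \left(0 + 1\right) \left(0 - 4\right)\right)^{2}\right)^{2} = \left(-18 + \left(-24 + 1 \left(-4\right)\right)^{2}\right)^{2} = \left(-18 + \left(-24 - 4\right)^{2}\right)^{2} = \left(-18 + \left(-28\right)^{2}\right)^{2} = \left(-18 + 784\right)^{2} = 766^{2} = 586756$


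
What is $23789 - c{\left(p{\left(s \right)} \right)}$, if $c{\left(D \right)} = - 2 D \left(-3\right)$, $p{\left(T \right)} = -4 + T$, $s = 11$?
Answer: $23747$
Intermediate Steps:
$c{\left(D \right)} = 6 D$
$23789 - c{\left(p{\left(s \right)} \right)} = 23789 - 6 \left(-4 + 11\right) = 23789 - 6 \cdot 7 = 23789 - 42 = 23747$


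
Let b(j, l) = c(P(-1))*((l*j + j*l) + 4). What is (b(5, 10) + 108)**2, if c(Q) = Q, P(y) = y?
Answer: 16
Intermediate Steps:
b(j, l) = -4 - 2*j*l (b(j, l) = -((l*j + j*l) + 4) = -((j*l + j*l) + 4) = -(2*j*l + 4) = -(4 + 2*j*l) = -4 - 2*j*l)
(b(5, 10) + 108)**2 = ((-4 - 2*5*10) + 108)**2 = ((-4 - 100) + 108)**2 = (-104 + 108)**2 = 4**2 = 16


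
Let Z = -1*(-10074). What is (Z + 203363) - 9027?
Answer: 204410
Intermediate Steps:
Z = 10074
(Z + 203363) - 9027 = (10074 + 203363) - 9027 = 213437 - 9027 = 204410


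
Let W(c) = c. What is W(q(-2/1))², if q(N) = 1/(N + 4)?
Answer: ¼ ≈ 0.25000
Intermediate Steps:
q(N) = 1/(4 + N)
W(q(-2/1))² = (1/(4 - 2/1))² = (1/(4 - 2*1))² = (1/(4 - 2))² = (1/2)² = (½)² = ¼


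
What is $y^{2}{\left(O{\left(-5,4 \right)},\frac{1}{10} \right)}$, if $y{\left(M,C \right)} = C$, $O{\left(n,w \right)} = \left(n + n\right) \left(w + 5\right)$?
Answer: $\frac{1}{100} \approx 0.01$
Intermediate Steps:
$O{\left(n,w \right)} = 2 n \left(5 + w\right)$
$y^{2}{\left(O{\left(-5,4 \right)},\frac{1}{10} \right)} = \left(\frac{1}{10}\right)^{2} = \frac{1}{100}$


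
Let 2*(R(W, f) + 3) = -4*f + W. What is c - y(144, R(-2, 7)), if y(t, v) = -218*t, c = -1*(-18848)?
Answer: 50240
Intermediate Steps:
R(W, f) = -3 + W/2 - 2*f (R(W, f) = -3 + (-4*f + W)/2 = -3 + (W - 4*f)/2 = -3 + (W/2 - 2*f) = -3 + W/2 - 2*f)
c = 18848
c - y(144, R(-2, 7)) = 18848 - (-218)*144 = 18848 - 1*(-31392) = 18848 + 31392 = 50240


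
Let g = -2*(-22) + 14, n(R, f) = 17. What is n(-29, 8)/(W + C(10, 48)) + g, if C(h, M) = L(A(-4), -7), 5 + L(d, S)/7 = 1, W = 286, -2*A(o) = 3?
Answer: 14981/258 ≈ 58.066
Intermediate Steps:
A(o) = -3/2 (A(o) = -½*3 = -3/2)
L(d, S) = -28 (L(d, S) = -35 + 7*1 = -35 + 7 = -28)
C(h, M) = -28
g = 58 (g = 44 + 14 = 58)
n(-29, 8)/(W + C(10, 48)) + g = 17/(286 - 28) + 58 = 17/258 + 58 = 14981/258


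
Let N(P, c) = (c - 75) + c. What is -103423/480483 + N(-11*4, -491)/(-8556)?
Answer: -125672219/1370337516 ≈ -0.091709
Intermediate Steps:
N(P, c) = -75 + 2*c (N(P, c) = (-75 + c) + c = -75 + 2*c)
-103423/480483 + N(-11*4, -491)/(-8556) = -103423/480483 + (-75 + 2*(-491))/(-8556) = -103423*1/480483 + (-75 - 982)*(-1/8556) = -103423/480483 - 1057*(-1/8556) = -103423/480483 + 1057/8556 = -125672219/1370337516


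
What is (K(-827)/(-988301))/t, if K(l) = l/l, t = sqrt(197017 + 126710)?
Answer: -sqrt(87)/5244913407 ≈ -1.7784e-9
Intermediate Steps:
t = 61*sqrt(87) (t = sqrt(323727) = 61*sqrt(87) ≈ 568.97)
K(l) = 1
(K(-827)/(-988301))/t = (1/(-988301))/((61*sqrt(87))) = (1*(-1/988301))*(sqrt(87)/5307) = -sqrt(87)/5244913407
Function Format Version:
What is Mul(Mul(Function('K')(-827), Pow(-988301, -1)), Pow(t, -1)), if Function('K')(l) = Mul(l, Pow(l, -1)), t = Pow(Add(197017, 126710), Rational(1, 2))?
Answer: Mul(Rational(-1, 5244913407), Pow(87, Rational(1, 2))) ≈ -1.7784e-9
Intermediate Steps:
t = Mul(61, Pow(87, Rational(1, 2))) (t = Pow(323727, Rational(1, 2)) = Mul(61, Pow(87, Rational(1, 2))) ≈ 568.97)
Function('K')(l) = 1
Mul(Mul(Function('K')(-827), Pow(-988301, -1)), Pow(t, -1)) = Mul(Mul(1, Pow(-988301, -1)), Pow(Mul(61, Pow(87, Rational(1, 2))), -1)) = Mul(Mul(1, Rational(-1, 988301)), Mul(Rational(1, 5307), Pow(87, Rational(1, 2)))) = Mul(Rational(-1, 988301), Mul(Rational(1, 5307), Pow(87, Rational(1, 2)))) = Mul(Rational(-1, 5244913407), Pow(87, Rational(1, 2)))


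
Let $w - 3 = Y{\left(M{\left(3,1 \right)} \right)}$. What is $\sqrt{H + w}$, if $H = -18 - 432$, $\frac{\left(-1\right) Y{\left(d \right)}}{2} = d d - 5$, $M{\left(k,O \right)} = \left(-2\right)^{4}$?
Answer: $i \sqrt{949} \approx 30.806 i$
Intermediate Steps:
$M{\left(k,O \right)} = 16$
$Y{\left(d \right)} = 10 - 2 d^{2}$ ($Y{\left(d \right)} = - 2 \left(d d - 5\right) = - 2 \left(d^{2} - 5\right) = - 2 \left(-5 + d^{2}\right) = 10 - 2 d^{2}$)
$w = -499$ ($w = 3 + \left(10 - 2 \cdot 16^{2}\right) = 3 + \left(10 - 512\right) = 3 - 502 = -499$)
$H = -450$ ($H = -18 - 432 = -450$)
$\sqrt{H + w} = \sqrt{-450 - 499} = \sqrt{-949} = i \sqrt{949}$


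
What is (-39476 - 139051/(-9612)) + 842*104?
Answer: 462399355/9612 ≈ 48106.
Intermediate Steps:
(-39476 - 139051/(-9612)) + 842*104 = (-39476 - 139051*(-1/9612)) + 87568 = (-39476 + 139051/9612) + 87568 = -379304261/9612 + 87568 = 462399355/9612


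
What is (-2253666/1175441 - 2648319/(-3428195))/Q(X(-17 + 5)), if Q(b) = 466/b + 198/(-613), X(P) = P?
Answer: 16966848579864498/580336801991582915 ≈ 0.029236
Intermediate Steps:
Q(b) = -198/613 + 466/b (Q(b) = 466/b + 198*(-1/613) = 466/b - 198/613 = -198/613 + 466/b)
(-2253666/1175441 - 2648319/(-3428195))/Q(X(-17 + 5)) = (-2253666/1175441 - 2648319/(-3428195))/(-198/613 + 466/(-17 + 5)) = (-2253666*1/1175441 - 2648319*(-1/3428195))/(-198/613 + 466/(-12)) = (-2253666/1175441 + 2648319/3428195)/(-198/613 + 466*(-1/12)) = -4613063779191/(4029640958995*(-198/613 - 233/6)) = -4613063779191/(4029640958995*(-144017/3678)) = -4613063779191/4029640958995*(-3678/144017) = 16966848579864498/580336801991582915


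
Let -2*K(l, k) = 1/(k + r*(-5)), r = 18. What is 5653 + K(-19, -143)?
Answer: 2634299/466 ≈ 5653.0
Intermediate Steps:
K(l, k) = -1/(2*(-90 + k)) (K(l, k) = -1/(2*(k + 18*(-5))) = -1/(2*(k - 90)) = -1/(2*(-90 + k)))
5653 + K(-19, -143) = 5653 - 1/(-180 + 2*(-143)) = 5653 - 1/(-180 - 286) = 5653 - 1/(-466) = 5653 - 1*(-1/466) = 5653 + 1/466 = 2634299/466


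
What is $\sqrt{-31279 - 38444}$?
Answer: $3 i \sqrt{7747} \approx 264.05 i$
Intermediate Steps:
$\sqrt{-31279 - 38444} = \sqrt{-69723} = 3 i \sqrt{7747}$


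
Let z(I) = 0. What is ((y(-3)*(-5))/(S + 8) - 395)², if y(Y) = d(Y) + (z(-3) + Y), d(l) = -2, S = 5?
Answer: 26112100/169 ≈ 1.5451e+5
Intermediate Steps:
y(Y) = -2 + Y (y(Y) = -2 + (0 + Y) = -2 + Y)
((y(-3)*(-5))/(S + 8) - 395)² = (((-2 - 3)*(-5))/(5 + 8) - 395)² = (-5*(-5)/13 - 395)² = (25*(1/13) - 395)² = (25/13 - 395)² = (-5110/13)² = 26112100/169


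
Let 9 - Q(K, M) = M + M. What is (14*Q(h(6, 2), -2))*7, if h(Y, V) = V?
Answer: 1274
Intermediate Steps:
Q(K, M) = 9 - 2*M (Q(K, M) = 9 - (M + M) = 9 - 2*M)
(14*Q(h(6, 2), -2))*7 = (14*(9 - 2*(-2)))*7 = (14*(9 + 4))*7 = (14*13)*7 = 182*7 = 1274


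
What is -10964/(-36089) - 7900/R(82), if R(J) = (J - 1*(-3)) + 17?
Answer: -141992386/1840539 ≈ -77.147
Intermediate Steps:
R(J) = 20 + J (R(J) = (J + 3) + 17 = (3 + J) + 17 = 20 + J)
-10964/(-36089) - 7900/R(82) = -10964/(-36089) - 7900/(20 + 82) = -10964*(-1/36089) - 7900/102 = 10964/36089 - 7900*1/102 = 10964/36089 - 3950/51 = -141992386/1840539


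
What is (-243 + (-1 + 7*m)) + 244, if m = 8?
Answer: 56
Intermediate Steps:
(-243 + (-1 + 7*m)) + 244 = (-243 + (-1 + 7*8)) + 244 = (-243 + (-1 + 56)) + 244 = (-243 + 55) + 244 = -188 + 244 = 56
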